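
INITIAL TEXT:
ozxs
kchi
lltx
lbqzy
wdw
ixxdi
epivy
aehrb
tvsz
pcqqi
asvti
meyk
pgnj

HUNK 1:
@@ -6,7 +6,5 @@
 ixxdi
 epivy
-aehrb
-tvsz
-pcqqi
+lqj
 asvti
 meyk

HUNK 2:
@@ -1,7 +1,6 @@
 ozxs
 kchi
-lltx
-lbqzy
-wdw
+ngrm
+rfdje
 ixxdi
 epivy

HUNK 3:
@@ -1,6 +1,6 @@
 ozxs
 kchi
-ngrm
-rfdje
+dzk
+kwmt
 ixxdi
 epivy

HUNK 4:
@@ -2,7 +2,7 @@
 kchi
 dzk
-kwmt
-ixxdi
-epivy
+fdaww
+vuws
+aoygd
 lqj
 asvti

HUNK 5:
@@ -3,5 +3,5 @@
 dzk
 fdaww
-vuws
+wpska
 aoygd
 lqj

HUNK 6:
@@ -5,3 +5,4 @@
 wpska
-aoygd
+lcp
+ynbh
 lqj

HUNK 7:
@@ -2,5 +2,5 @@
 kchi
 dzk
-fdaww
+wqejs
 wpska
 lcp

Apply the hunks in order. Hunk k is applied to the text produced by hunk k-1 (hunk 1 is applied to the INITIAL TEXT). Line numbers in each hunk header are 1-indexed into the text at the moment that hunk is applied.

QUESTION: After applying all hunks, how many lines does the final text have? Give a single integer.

Hunk 1: at line 6 remove [aehrb,tvsz,pcqqi] add [lqj] -> 11 lines: ozxs kchi lltx lbqzy wdw ixxdi epivy lqj asvti meyk pgnj
Hunk 2: at line 1 remove [lltx,lbqzy,wdw] add [ngrm,rfdje] -> 10 lines: ozxs kchi ngrm rfdje ixxdi epivy lqj asvti meyk pgnj
Hunk 3: at line 1 remove [ngrm,rfdje] add [dzk,kwmt] -> 10 lines: ozxs kchi dzk kwmt ixxdi epivy lqj asvti meyk pgnj
Hunk 4: at line 2 remove [kwmt,ixxdi,epivy] add [fdaww,vuws,aoygd] -> 10 lines: ozxs kchi dzk fdaww vuws aoygd lqj asvti meyk pgnj
Hunk 5: at line 3 remove [vuws] add [wpska] -> 10 lines: ozxs kchi dzk fdaww wpska aoygd lqj asvti meyk pgnj
Hunk 6: at line 5 remove [aoygd] add [lcp,ynbh] -> 11 lines: ozxs kchi dzk fdaww wpska lcp ynbh lqj asvti meyk pgnj
Hunk 7: at line 2 remove [fdaww] add [wqejs] -> 11 lines: ozxs kchi dzk wqejs wpska lcp ynbh lqj asvti meyk pgnj
Final line count: 11

Answer: 11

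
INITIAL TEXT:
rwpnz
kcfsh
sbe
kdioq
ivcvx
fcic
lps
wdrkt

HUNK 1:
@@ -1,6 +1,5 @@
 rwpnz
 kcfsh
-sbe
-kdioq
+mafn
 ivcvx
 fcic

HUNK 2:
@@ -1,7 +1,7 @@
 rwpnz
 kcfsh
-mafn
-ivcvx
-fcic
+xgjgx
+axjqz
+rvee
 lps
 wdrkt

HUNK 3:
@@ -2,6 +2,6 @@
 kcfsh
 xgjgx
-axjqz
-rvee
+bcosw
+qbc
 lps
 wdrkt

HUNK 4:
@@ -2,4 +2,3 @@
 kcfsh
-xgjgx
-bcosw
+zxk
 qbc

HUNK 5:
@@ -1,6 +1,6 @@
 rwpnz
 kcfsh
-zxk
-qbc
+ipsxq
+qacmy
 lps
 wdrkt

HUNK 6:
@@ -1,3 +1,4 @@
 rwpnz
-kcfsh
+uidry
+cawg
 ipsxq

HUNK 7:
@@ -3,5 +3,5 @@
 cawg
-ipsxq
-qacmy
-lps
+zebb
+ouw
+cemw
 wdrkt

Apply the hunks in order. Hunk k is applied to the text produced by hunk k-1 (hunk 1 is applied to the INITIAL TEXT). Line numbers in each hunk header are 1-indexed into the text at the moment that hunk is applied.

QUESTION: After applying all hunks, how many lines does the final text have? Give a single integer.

Answer: 7

Derivation:
Hunk 1: at line 1 remove [sbe,kdioq] add [mafn] -> 7 lines: rwpnz kcfsh mafn ivcvx fcic lps wdrkt
Hunk 2: at line 1 remove [mafn,ivcvx,fcic] add [xgjgx,axjqz,rvee] -> 7 lines: rwpnz kcfsh xgjgx axjqz rvee lps wdrkt
Hunk 3: at line 2 remove [axjqz,rvee] add [bcosw,qbc] -> 7 lines: rwpnz kcfsh xgjgx bcosw qbc lps wdrkt
Hunk 4: at line 2 remove [xgjgx,bcosw] add [zxk] -> 6 lines: rwpnz kcfsh zxk qbc lps wdrkt
Hunk 5: at line 1 remove [zxk,qbc] add [ipsxq,qacmy] -> 6 lines: rwpnz kcfsh ipsxq qacmy lps wdrkt
Hunk 6: at line 1 remove [kcfsh] add [uidry,cawg] -> 7 lines: rwpnz uidry cawg ipsxq qacmy lps wdrkt
Hunk 7: at line 3 remove [ipsxq,qacmy,lps] add [zebb,ouw,cemw] -> 7 lines: rwpnz uidry cawg zebb ouw cemw wdrkt
Final line count: 7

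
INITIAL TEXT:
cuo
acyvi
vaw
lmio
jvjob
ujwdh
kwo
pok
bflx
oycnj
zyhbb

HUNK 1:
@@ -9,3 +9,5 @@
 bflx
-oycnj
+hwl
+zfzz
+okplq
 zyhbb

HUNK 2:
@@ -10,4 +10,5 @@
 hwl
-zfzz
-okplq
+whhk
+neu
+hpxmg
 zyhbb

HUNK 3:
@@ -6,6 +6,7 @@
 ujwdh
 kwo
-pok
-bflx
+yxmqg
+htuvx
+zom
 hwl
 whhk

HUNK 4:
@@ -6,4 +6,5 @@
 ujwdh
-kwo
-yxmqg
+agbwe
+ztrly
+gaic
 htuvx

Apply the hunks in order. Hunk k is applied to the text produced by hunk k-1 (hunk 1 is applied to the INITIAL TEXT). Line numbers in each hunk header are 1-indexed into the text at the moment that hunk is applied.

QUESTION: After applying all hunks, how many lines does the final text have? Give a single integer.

Answer: 16

Derivation:
Hunk 1: at line 9 remove [oycnj] add [hwl,zfzz,okplq] -> 13 lines: cuo acyvi vaw lmio jvjob ujwdh kwo pok bflx hwl zfzz okplq zyhbb
Hunk 2: at line 10 remove [zfzz,okplq] add [whhk,neu,hpxmg] -> 14 lines: cuo acyvi vaw lmio jvjob ujwdh kwo pok bflx hwl whhk neu hpxmg zyhbb
Hunk 3: at line 6 remove [pok,bflx] add [yxmqg,htuvx,zom] -> 15 lines: cuo acyvi vaw lmio jvjob ujwdh kwo yxmqg htuvx zom hwl whhk neu hpxmg zyhbb
Hunk 4: at line 6 remove [kwo,yxmqg] add [agbwe,ztrly,gaic] -> 16 lines: cuo acyvi vaw lmio jvjob ujwdh agbwe ztrly gaic htuvx zom hwl whhk neu hpxmg zyhbb
Final line count: 16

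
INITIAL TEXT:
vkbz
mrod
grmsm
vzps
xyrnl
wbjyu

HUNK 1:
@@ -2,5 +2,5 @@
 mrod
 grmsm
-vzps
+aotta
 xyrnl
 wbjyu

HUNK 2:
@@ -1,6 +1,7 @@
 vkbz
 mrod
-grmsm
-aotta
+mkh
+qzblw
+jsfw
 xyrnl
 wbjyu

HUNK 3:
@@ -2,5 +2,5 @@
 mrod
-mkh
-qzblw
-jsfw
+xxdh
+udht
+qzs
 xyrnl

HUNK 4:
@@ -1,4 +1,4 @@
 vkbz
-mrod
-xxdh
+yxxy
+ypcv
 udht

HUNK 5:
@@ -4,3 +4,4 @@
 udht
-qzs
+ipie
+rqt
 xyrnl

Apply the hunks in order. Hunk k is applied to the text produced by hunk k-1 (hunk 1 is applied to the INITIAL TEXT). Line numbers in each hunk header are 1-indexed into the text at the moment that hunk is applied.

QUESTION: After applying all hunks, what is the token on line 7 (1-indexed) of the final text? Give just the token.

Hunk 1: at line 2 remove [vzps] add [aotta] -> 6 lines: vkbz mrod grmsm aotta xyrnl wbjyu
Hunk 2: at line 1 remove [grmsm,aotta] add [mkh,qzblw,jsfw] -> 7 lines: vkbz mrod mkh qzblw jsfw xyrnl wbjyu
Hunk 3: at line 2 remove [mkh,qzblw,jsfw] add [xxdh,udht,qzs] -> 7 lines: vkbz mrod xxdh udht qzs xyrnl wbjyu
Hunk 4: at line 1 remove [mrod,xxdh] add [yxxy,ypcv] -> 7 lines: vkbz yxxy ypcv udht qzs xyrnl wbjyu
Hunk 5: at line 4 remove [qzs] add [ipie,rqt] -> 8 lines: vkbz yxxy ypcv udht ipie rqt xyrnl wbjyu
Final line 7: xyrnl

Answer: xyrnl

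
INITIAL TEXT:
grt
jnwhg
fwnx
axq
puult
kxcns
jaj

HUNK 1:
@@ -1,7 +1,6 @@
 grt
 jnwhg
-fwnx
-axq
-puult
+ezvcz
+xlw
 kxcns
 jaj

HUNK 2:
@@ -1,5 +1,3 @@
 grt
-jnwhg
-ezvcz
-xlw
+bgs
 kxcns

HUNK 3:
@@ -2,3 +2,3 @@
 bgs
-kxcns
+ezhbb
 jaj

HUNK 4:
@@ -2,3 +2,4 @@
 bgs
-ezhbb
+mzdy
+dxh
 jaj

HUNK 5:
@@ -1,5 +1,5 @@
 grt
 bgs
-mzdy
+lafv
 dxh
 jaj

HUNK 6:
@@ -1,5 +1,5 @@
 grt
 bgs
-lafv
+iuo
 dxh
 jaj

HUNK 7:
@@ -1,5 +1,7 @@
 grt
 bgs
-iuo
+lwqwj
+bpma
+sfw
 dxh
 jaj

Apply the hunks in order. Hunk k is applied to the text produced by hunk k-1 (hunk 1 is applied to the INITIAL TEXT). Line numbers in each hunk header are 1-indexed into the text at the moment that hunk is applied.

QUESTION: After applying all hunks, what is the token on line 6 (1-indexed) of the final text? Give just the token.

Hunk 1: at line 1 remove [fwnx,axq,puult] add [ezvcz,xlw] -> 6 lines: grt jnwhg ezvcz xlw kxcns jaj
Hunk 2: at line 1 remove [jnwhg,ezvcz,xlw] add [bgs] -> 4 lines: grt bgs kxcns jaj
Hunk 3: at line 2 remove [kxcns] add [ezhbb] -> 4 lines: grt bgs ezhbb jaj
Hunk 4: at line 2 remove [ezhbb] add [mzdy,dxh] -> 5 lines: grt bgs mzdy dxh jaj
Hunk 5: at line 1 remove [mzdy] add [lafv] -> 5 lines: grt bgs lafv dxh jaj
Hunk 6: at line 1 remove [lafv] add [iuo] -> 5 lines: grt bgs iuo dxh jaj
Hunk 7: at line 1 remove [iuo] add [lwqwj,bpma,sfw] -> 7 lines: grt bgs lwqwj bpma sfw dxh jaj
Final line 6: dxh

Answer: dxh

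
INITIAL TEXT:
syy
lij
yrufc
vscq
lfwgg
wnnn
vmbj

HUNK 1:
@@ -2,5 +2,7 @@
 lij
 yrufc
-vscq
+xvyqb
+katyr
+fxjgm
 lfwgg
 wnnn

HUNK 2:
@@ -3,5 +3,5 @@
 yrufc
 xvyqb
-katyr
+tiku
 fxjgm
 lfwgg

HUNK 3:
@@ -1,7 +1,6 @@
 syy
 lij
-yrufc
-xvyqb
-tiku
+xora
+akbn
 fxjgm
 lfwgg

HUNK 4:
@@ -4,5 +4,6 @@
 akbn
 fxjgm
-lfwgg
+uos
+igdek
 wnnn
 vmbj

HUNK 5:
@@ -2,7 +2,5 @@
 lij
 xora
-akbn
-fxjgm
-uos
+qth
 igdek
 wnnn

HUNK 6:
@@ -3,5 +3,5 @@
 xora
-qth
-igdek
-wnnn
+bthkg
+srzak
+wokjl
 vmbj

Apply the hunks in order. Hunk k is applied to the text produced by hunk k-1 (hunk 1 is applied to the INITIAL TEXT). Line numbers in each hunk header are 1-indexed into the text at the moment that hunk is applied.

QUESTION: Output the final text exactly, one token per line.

Hunk 1: at line 2 remove [vscq] add [xvyqb,katyr,fxjgm] -> 9 lines: syy lij yrufc xvyqb katyr fxjgm lfwgg wnnn vmbj
Hunk 2: at line 3 remove [katyr] add [tiku] -> 9 lines: syy lij yrufc xvyqb tiku fxjgm lfwgg wnnn vmbj
Hunk 3: at line 1 remove [yrufc,xvyqb,tiku] add [xora,akbn] -> 8 lines: syy lij xora akbn fxjgm lfwgg wnnn vmbj
Hunk 4: at line 4 remove [lfwgg] add [uos,igdek] -> 9 lines: syy lij xora akbn fxjgm uos igdek wnnn vmbj
Hunk 5: at line 2 remove [akbn,fxjgm,uos] add [qth] -> 7 lines: syy lij xora qth igdek wnnn vmbj
Hunk 6: at line 3 remove [qth,igdek,wnnn] add [bthkg,srzak,wokjl] -> 7 lines: syy lij xora bthkg srzak wokjl vmbj

Answer: syy
lij
xora
bthkg
srzak
wokjl
vmbj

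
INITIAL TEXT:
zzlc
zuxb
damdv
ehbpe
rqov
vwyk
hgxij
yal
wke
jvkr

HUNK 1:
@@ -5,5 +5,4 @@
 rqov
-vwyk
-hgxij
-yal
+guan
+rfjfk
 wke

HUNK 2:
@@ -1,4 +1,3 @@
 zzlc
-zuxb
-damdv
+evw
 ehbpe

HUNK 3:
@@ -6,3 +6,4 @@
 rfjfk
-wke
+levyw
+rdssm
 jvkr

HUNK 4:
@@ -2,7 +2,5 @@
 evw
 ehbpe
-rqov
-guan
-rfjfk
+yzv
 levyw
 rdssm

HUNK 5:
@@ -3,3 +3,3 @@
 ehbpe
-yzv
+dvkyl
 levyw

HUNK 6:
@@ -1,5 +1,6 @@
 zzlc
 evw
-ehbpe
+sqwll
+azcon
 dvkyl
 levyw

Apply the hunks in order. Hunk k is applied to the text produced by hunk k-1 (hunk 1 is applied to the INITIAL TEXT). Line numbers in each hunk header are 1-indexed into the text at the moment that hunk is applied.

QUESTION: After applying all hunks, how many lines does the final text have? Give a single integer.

Answer: 8

Derivation:
Hunk 1: at line 5 remove [vwyk,hgxij,yal] add [guan,rfjfk] -> 9 lines: zzlc zuxb damdv ehbpe rqov guan rfjfk wke jvkr
Hunk 2: at line 1 remove [zuxb,damdv] add [evw] -> 8 lines: zzlc evw ehbpe rqov guan rfjfk wke jvkr
Hunk 3: at line 6 remove [wke] add [levyw,rdssm] -> 9 lines: zzlc evw ehbpe rqov guan rfjfk levyw rdssm jvkr
Hunk 4: at line 2 remove [rqov,guan,rfjfk] add [yzv] -> 7 lines: zzlc evw ehbpe yzv levyw rdssm jvkr
Hunk 5: at line 3 remove [yzv] add [dvkyl] -> 7 lines: zzlc evw ehbpe dvkyl levyw rdssm jvkr
Hunk 6: at line 1 remove [ehbpe] add [sqwll,azcon] -> 8 lines: zzlc evw sqwll azcon dvkyl levyw rdssm jvkr
Final line count: 8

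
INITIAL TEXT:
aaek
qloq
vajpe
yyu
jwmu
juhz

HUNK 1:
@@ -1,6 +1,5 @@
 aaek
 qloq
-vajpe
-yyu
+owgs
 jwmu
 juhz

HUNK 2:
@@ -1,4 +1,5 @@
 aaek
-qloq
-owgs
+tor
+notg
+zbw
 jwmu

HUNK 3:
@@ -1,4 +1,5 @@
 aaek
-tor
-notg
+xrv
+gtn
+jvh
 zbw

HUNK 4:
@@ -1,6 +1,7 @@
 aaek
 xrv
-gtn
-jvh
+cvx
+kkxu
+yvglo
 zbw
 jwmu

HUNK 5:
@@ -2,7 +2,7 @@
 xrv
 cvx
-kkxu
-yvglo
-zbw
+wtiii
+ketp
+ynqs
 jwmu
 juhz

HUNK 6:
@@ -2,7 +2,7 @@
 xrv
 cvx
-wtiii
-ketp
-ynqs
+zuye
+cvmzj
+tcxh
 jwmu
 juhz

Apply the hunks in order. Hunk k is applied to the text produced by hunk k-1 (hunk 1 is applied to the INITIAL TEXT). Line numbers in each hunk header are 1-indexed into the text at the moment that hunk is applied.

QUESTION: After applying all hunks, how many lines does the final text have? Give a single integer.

Answer: 8

Derivation:
Hunk 1: at line 1 remove [vajpe,yyu] add [owgs] -> 5 lines: aaek qloq owgs jwmu juhz
Hunk 2: at line 1 remove [qloq,owgs] add [tor,notg,zbw] -> 6 lines: aaek tor notg zbw jwmu juhz
Hunk 3: at line 1 remove [tor,notg] add [xrv,gtn,jvh] -> 7 lines: aaek xrv gtn jvh zbw jwmu juhz
Hunk 4: at line 1 remove [gtn,jvh] add [cvx,kkxu,yvglo] -> 8 lines: aaek xrv cvx kkxu yvglo zbw jwmu juhz
Hunk 5: at line 2 remove [kkxu,yvglo,zbw] add [wtiii,ketp,ynqs] -> 8 lines: aaek xrv cvx wtiii ketp ynqs jwmu juhz
Hunk 6: at line 2 remove [wtiii,ketp,ynqs] add [zuye,cvmzj,tcxh] -> 8 lines: aaek xrv cvx zuye cvmzj tcxh jwmu juhz
Final line count: 8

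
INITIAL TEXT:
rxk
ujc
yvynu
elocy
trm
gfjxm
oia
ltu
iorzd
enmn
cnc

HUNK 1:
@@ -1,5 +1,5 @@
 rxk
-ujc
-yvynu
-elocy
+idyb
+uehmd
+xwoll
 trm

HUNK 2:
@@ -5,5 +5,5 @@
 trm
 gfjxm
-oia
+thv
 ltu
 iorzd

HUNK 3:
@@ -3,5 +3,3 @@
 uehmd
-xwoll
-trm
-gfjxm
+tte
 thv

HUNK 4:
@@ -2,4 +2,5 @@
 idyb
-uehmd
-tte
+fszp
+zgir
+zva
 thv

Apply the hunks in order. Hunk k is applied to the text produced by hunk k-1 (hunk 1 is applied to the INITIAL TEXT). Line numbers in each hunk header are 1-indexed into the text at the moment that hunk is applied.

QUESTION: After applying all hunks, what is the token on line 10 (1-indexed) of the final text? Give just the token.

Hunk 1: at line 1 remove [ujc,yvynu,elocy] add [idyb,uehmd,xwoll] -> 11 lines: rxk idyb uehmd xwoll trm gfjxm oia ltu iorzd enmn cnc
Hunk 2: at line 5 remove [oia] add [thv] -> 11 lines: rxk idyb uehmd xwoll trm gfjxm thv ltu iorzd enmn cnc
Hunk 3: at line 3 remove [xwoll,trm,gfjxm] add [tte] -> 9 lines: rxk idyb uehmd tte thv ltu iorzd enmn cnc
Hunk 4: at line 2 remove [uehmd,tte] add [fszp,zgir,zva] -> 10 lines: rxk idyb fszp zgir zva thv ltu iorzd enmn cnc
Final line 10: cnc

Answer: cnc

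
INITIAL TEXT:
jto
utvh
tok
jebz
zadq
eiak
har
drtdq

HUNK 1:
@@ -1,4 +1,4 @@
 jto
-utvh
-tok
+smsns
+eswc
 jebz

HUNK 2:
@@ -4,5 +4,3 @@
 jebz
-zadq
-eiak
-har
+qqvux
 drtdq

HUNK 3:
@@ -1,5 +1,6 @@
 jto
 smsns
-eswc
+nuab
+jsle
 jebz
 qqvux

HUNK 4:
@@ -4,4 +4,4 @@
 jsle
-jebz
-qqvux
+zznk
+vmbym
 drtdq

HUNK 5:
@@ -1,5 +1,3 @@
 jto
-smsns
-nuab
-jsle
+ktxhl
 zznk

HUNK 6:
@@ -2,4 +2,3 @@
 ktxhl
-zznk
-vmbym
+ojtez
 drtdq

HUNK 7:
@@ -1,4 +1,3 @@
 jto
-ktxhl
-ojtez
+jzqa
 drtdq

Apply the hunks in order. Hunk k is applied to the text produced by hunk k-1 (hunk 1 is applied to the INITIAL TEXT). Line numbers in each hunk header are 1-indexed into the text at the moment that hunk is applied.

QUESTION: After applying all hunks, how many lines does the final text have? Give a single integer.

Answer: 3

Derivation:
Hunk 1: at line 1 remove [utvh,tok] add [smsns,eswc] -> 8 lines: jto smsns eswc jebz zadq eiak har drtdq
Hunk 2: at line 4 remove [zadq,eiak,har] add [qqvux] -> 6 lines: jto smsns eswc jebz qqvux drtdq
Hunk 3: at line 1 remove [eswc] add [nuab,jsle] -> 7 lines: jto smsns nuab jsle jebz qqvux drtdq
Hunk 4: at line 4 remove [jebz,qqvux] add [zznk,vmbym] -> 7 lines: jto smsns nuab jsle zznk vmbym drtdq
Hunk 5: at line 1 remove [smsns,nuab,jsle] add [ktxhl] -> 5 lines: jto ktxhl zznk vmbym drtdq
Hunk 6: at line 2 remove [zznk,vmbym] add [ojtez] -> 4 lines: jto ktxhl ojtez drtdq
Hunk 7: at line 1 remove [ktxhl,ojtez] add [jzqa] -> 3 lines: jto jzqa drtdq
Final line count: 3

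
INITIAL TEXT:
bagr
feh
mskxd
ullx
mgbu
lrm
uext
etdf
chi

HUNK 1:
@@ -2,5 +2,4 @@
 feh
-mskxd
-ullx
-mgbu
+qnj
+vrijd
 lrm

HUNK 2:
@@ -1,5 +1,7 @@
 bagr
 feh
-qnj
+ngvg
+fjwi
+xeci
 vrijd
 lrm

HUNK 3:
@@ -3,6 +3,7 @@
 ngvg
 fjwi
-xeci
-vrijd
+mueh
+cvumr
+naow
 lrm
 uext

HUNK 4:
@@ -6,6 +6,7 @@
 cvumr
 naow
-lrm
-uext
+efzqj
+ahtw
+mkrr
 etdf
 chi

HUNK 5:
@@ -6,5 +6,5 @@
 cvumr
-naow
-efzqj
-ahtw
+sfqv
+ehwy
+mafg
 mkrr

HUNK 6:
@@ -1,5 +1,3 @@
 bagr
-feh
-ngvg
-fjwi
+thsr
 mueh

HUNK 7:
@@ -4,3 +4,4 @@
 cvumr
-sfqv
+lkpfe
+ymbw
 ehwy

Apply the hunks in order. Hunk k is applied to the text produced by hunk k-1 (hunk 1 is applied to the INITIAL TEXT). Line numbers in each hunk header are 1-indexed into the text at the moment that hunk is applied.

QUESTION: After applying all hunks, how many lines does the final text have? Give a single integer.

Answer: 11

Derivation:
Hunk 1: at line 2 remove [mskxd,ullx,mgbu] add [qnj,vrijd] -> 8 lines: bagr feh qnj vrijd lrm uext etdf chi
Hunk 2: at line 1 remove [qnj] add [ngvg,fjwi,xeci] -> 10 lines: bagr feh ngvg fjwi xeci vrijd lrm uext etdf chi
Hunk 3: at line 3 remove [xeci,vrijd] add [mueh,cvumr,naow] -> 11 lines: bagr feh ngvg fjwi mueh cvumr naow lrm uext etdf chi
Hunk 4: at line 6 remove [lrm,uext] add [efzqj,ahtw,mkrr] -> 12 lines: bagr feh ngvg fjwi mueh cvumr naow efzqj ahtw mkrr etdf chi
Hunk 5: at line 6 remove [naow,efzqj,ahtw] add [sfqv,ehwy,mafg] -> 12 lines: bagr feh ngvg fjwi mueh cvumr sfqv ehwy mafg mkrr etdf chi
Hunk 6: at line 1 remove [feh,ngvg,fjwi] add [thsr] -> 10 lines: bagr thsr mueh cvumr sfqv ehwy mafg mkrr etdf chi
Hunk 7: at line 4 remove [sfqv] add [lkpfe,ymbw] -> 11 lines: bagr thsr mueh cvumr lkpfe ymbw ehwy mafg mkrr etdf chi
Final line count: 11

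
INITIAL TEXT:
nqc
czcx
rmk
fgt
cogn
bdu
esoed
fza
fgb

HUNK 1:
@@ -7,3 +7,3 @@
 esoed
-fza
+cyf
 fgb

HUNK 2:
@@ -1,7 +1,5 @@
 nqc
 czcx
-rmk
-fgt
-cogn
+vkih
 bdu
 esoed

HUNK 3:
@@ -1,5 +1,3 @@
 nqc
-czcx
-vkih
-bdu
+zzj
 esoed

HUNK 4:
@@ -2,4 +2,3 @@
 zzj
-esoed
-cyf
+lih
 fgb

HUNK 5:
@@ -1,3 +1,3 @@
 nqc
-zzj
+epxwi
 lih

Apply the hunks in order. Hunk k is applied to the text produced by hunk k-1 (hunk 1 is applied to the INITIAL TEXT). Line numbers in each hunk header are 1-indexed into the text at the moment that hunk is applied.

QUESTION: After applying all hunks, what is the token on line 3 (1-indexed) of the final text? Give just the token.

Answer: lih

Derivation:
Hunk 1: at line 7 remove [fza] add [cyf] -> 9 lines: nqc czcx rmk fgt cogn bdu esoed cyf fgb
Hunk 2: at line 1 remove [rmk,fgt,cogn] add [vkih] -> 7 lines: nqc czcx vkih bdu esoed cyf fgb
Hunk 3: at line 1 remove [czcx,vkih,bdu] add [zzj] -> 5 lines: nqc zzj esoed cyf fgb
Hunk 4: at line 2 remove [esoed,cyf] add [lih] -> 4 lines: nqc zzj lih fgb
Hunk 5: at line 1 remove [zzj] add [epxwi] -> 4 lines: nqc epxwi lih fgb
Final line 3: lih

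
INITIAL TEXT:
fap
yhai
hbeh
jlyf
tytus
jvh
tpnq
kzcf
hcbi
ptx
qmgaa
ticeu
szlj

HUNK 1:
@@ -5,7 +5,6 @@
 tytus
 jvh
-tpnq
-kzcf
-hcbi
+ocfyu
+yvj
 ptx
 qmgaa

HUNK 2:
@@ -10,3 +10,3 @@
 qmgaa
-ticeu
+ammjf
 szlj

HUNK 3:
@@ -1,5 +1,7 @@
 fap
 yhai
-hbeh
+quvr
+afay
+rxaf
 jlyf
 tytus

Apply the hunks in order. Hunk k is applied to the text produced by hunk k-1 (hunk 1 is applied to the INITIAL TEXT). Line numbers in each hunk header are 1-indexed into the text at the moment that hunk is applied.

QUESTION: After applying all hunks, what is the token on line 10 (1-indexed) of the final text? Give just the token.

Hunk 1: at line 5 remove [tpnq,kzcf,hcbi] add [ocfyu,yvj] -> 12 lines: fap yhai hbeh jlyf tytus jvh ocfyu yvj ptx qmgaa ticeu szlj
Hunk 2: at line 10 remove [ticeu] add [ammjf] -> 12 lines: fap yhai hbeh jlyf tytus jvh ocfyu yvj ptx qmgaa ammjf szlj
Hunk 3: at line 1 remove [hbeh] add [quvr,afay,rxaf] -> 14 lines: fap yhai quvr afay rxaf jlyf tytus jvh ocfyu yvj ptx qmgaa ammjf szlj
Final line 10: yvj

Answer: yvj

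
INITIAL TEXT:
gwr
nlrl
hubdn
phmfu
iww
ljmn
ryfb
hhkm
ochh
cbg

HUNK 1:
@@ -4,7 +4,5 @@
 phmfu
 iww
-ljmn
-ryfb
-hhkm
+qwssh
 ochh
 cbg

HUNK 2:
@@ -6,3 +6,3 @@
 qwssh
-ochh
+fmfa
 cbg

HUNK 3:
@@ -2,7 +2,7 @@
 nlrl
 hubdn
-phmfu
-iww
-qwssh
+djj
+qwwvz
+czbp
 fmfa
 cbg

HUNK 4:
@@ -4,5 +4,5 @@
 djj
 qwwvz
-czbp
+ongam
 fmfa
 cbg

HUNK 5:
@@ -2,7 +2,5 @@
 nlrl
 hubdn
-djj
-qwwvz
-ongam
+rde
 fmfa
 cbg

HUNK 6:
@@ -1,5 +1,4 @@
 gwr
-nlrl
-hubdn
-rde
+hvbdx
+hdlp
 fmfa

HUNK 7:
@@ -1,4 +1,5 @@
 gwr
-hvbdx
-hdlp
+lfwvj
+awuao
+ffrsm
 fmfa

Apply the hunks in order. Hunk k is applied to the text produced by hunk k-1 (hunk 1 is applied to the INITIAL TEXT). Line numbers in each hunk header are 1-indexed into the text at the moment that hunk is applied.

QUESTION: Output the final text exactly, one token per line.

Hunk 1: at line 4 remove [ljmn,ryfb,hhkm] add [qwssh] -> 8 lines: gwr nlrl hubdn phmfu iww qwssh ochh cbg
Hunk 2: at line 6 remove [ochh] add [fmfa] -> 8 lines: gwr nlrl hubdn phmfu iww qwssh fmfa cbg
Hunk 3: at line 2 remove [phmfu,iww,qwssh] add [djj,qwwvz,czbp] -> 8 lines: gwr nlrl hubdn djj qwwvz czbp fmfa cbg
Hunk 4: at line 4 remove [czbp] add [ongam] -> 8 lines: gwr nlrl hubdn djj qwwvz ongam fmfa cbg
Hunk 5: at line 2 remove [djj,qwwvz,ongam] add [rde] -> 6 lines: gwr nlrl hubdn rde fmfa cbg
Hunk 6: at line 1 remove [nlrl,hubdn,rde] add [hvbdx,hdlp] -> 5 lines: gwr hvbdx hdlp fmfa cbg
Hunk 7: at line 1 remove [hvbdx,hdlp] add [lfwvj,awuao,ffrsm] -> 6 lines: gwr lfwvj awuao ffrsm fmfa cbg

Answer: gwr
lfwvj
awuao
ffrsm
fmfa
cbg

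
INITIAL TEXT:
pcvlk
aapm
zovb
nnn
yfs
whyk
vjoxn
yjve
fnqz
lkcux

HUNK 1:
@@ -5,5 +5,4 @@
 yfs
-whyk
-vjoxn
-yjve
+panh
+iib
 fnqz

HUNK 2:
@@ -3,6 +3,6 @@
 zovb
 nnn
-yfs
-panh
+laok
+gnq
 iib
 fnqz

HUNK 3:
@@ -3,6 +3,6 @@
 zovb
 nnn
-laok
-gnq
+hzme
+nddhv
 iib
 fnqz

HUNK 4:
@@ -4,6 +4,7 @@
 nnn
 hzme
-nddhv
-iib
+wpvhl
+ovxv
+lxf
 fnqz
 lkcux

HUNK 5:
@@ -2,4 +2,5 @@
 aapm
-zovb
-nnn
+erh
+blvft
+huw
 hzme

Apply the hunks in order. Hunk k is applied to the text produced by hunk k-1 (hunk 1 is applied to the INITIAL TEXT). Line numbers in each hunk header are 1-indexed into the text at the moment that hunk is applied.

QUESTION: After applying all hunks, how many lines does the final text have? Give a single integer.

Answer: 11

Derivation:
Hunk 1: at line 5 remove [whyk,vjoxn,yjve] add [panh,iib] -> 9 lines: pcvlk aapm zovb nnn yfs panh iib fnqz lkcux
Hunk 2: at line 3 remove [yfs,panh] add [laok,gnq] -> 9 lines: pcvlk aapm zovb nnn laok gnq iib fnqz lkcux
Hunk 3: at line 3 remove [laok,gnq] add [hzme,nddhv] -> 9 lines: pcvlk aapm zovb nnn hzme nddhv iib fnqz lkcux
Hunk 4: at line 4 remove [nddhv,iib] add [wpvhl,ovxv,lxf] -> 10 lines: pcvlk aapm zovb nnn hzme wpvhl ovxv lxf fnqz lkcux
Hunk 5: at line 2 remove [zovb,nnn] add [erh,blvft,huw] -> 11 lines: pcvlk aapm erh blvft huw hzme wpvhl ovxv lxf fnqz lkcux
Final line count: 11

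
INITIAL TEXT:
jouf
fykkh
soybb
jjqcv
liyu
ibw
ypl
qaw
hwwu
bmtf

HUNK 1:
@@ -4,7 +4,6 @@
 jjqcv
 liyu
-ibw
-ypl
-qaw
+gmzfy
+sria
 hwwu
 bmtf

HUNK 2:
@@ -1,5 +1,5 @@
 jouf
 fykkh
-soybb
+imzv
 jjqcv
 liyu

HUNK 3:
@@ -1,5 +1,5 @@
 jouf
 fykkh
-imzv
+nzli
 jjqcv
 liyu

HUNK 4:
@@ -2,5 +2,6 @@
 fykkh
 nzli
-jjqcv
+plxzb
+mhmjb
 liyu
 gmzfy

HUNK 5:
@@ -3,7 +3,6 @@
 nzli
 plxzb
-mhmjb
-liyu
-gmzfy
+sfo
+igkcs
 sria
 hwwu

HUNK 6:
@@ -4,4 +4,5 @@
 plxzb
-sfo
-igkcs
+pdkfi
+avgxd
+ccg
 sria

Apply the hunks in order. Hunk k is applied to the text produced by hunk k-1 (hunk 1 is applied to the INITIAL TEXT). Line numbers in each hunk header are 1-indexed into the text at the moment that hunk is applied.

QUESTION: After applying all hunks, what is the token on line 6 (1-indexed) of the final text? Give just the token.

Hunk 1: at line 4 remove [ibw,ypl,qaw] add [gmzfy,sria] -> 9 lines: jouf fykkh soybb jjqcv liyu gmzfy sria hwwu bmtf
Hunk 2: at line 1 remove [soybb] add [imzv] -> 9 lines: jouf fykkh imzv jjqcv liyu gmzfy sria hwwu bmtf
Hunk 3: at line 1 remove [imzv] add [nzli] -> 9 lines: jouf fykkh nzli jjqcv liyu gmzfy sria hwwu bmtf
Hunk 4: at line 2 remove [jjqcv] add [plxzb,mhmjb] -> 10 lines: jouf fykkh nzli plxzb mhmjb liyu gmzfy sria hwwu bmtf
Hunk 5: at line 3 remove [mhmjb,liyu,gmzfy] add [sfo,igkcs] -> 9 lines: jouf fykkh nzli plxzb sfo igkcs sria hwwu bmtf
Hunk 6: at line 4 remove [sfo,igkcs] add [pdkfi,avgxd,ccg] -> 10 lines: jouf fykkh nzli plxzb pdkfi avgxd ccg sria hwwu bmtf
Final line 6: avgxd

Answer: avgxd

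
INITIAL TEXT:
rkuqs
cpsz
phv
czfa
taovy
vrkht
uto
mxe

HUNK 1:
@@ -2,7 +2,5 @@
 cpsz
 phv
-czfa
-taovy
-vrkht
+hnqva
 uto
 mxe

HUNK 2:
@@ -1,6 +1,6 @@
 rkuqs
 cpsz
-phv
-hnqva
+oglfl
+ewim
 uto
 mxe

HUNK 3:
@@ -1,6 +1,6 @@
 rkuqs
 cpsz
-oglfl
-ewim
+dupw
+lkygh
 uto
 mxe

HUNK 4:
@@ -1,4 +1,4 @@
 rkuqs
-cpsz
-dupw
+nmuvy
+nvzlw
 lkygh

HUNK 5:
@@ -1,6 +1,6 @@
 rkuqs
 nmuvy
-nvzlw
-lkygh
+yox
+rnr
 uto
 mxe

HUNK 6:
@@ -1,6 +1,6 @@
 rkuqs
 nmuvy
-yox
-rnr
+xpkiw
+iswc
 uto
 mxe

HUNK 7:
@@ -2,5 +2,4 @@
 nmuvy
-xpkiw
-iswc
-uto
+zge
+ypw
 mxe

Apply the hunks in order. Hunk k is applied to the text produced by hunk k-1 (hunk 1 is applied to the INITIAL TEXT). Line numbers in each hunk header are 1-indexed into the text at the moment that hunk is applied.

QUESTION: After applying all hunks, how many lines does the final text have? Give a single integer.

Answer: 5

Derivation:
Hunk 1: at line 2 remove [czfa,taovy,vrkht] add [hnqva] -> 6 lines: rkuqs cpsz phv hnqva uto mxe
Hunk 2: at line 1 remove [phv,hnqva] add [oglfl,ewim] -> 6 lines: rkuqs cpsz oglfl ewim uto mxe
Hunk 3: at line 1 remove [oglfl,ewim] add [dupw,lkygh] -> 6 lines: rkuqs cpsz dupw lkygh uto mxe
Hunk 4: at line 1 remove [cpsz,dupw] add [nmuvy,nvzlw] -> 6 lines: rkuqs nmuvy nvzlw lkygh uto mxe
Hunk 5: at line 1 remove [nvzlw,lkygh] add [yox,rnr] -> 6 lines: rkuqs nmuvy yox rnr uto mxe
Hunk 6: at line 1 remove [yox,rnr] add [xpkiw,iswc] -> 6 lines: rkuqs nmuvy xpkiw iswc uto mxe
Hunk 7: at line 2 remove [xpkiw,iswc,uto] add [zge,ypw] -> 5 lines: rkuqs nmuvy zge ypw mxe
Final line count: 5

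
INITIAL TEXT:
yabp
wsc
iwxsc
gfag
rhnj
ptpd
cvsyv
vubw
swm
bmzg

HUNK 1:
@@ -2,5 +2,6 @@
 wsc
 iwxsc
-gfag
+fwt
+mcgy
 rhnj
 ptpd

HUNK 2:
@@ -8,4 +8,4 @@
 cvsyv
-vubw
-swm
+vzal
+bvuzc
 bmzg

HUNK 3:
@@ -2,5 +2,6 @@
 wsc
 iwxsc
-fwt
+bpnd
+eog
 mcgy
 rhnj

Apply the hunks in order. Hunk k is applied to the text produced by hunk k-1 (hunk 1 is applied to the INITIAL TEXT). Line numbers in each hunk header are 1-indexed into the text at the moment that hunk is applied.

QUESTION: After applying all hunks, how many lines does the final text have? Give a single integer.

Answer: 12

Derivation:
Hunk 1: at line 2 remove [gfag] add [fwt,mcgy] -> 11 lines: yabp wsc iwxsc fwt mcgy rhnj ptpd cvsyv vubw swm bmzg
Hunk 2: at line 8 remove [vubw,swm] add [vzal,bvuzc] -> 11 lines: yabp wsc iwxsc fwt mcgy rhnj ptpd cvsyv vzal bvuzc bmzg
Hunk 3: at line 2 remove [fwt] add [bpnd,eog] -> 12 lines: yabp wsc iwxsc bpnd eog mcgy rhnj ptpd cvsyv vzal bvuzc bmzg
Final line count: 12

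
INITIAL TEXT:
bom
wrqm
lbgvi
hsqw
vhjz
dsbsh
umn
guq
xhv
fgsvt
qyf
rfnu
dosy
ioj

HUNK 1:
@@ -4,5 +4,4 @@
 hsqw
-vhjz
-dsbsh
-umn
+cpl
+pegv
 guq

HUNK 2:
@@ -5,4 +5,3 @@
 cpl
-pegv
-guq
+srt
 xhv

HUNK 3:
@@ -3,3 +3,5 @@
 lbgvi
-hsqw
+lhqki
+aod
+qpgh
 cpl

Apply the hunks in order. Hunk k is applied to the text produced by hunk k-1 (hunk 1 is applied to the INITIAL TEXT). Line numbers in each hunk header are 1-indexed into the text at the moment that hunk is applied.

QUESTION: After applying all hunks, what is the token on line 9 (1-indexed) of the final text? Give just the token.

Hunk 1: at line 4 remove [vhjz,dsbsh,umn] add [cpl,pegv] -> 13 lines: bom wrqm lbgvi hsqw cpl pegv guq xhv fgsvt qyf rfnu dosy ioj
Hunk 2: at line 5 remove [pegv,guq] add [srt] -> 12 lines: bom wrqm lbgvi hsqw cpl srt xhv fgsvt qyf rfnu dosy ioj
Hunk 3: at line 3 remove [hsqw] add [lhqki,aod,qpgh] -> 14 lines: bom wrqm lbgvi lhqki aod qpgh cpl srt xhv fgsvt qyf rfnu dosy ioj
Final line 9: xhv

Answer: xhv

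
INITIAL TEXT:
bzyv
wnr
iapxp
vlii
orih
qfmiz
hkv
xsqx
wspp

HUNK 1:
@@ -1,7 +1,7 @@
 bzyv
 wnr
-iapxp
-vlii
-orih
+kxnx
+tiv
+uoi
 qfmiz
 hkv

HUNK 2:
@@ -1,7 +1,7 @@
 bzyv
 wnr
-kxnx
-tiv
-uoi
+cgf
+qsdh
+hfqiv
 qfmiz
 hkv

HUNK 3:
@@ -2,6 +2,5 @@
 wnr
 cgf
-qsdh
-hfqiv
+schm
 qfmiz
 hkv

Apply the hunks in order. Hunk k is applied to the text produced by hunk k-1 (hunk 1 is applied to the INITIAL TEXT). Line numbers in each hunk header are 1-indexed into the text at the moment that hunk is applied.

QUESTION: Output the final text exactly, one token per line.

Answer: bzyv
wnr
cgf
schm
qfmiz
hkv
xsqx
wspp

Derivation:
Hunk 1: at line 1 remove [iapxp,vlii,orih] add [kxnx,tiv,uoi] -> 9 lines: bzyv wnr kxnx tiv uoi qfmiz hkv xsqx wspp
Hunk 2: at line 1 remove [kxnx,tiv,uoi] add [cgf,qsdh,hfqiv] -> 9 lines: bzyv wnr cgf qsdh hfqiv qfmiz hkv xsqx wspp
Hunk 3: at line 2 remove [qsdh,hfqiv] add [schm] -> 8 lines: bzyv wnr cgf schm qfmiz hkv xsqx wspp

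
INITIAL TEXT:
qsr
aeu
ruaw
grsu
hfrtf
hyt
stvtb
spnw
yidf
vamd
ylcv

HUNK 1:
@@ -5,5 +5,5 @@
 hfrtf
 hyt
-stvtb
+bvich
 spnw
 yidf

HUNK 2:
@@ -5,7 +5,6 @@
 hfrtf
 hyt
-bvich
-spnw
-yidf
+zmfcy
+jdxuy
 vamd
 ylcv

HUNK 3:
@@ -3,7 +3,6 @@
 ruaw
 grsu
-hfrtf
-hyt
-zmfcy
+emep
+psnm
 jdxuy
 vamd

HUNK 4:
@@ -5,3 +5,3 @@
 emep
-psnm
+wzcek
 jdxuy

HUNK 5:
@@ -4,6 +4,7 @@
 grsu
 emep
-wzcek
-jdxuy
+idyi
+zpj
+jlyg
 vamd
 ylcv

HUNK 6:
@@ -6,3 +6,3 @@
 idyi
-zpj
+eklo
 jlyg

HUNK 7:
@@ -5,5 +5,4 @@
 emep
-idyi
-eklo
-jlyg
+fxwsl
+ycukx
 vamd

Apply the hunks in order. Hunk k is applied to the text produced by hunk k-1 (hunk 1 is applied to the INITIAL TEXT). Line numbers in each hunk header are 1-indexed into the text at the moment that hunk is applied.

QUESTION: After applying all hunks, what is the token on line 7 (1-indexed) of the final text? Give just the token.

Hunk 1: at line 5 remove [stvtb] add [bvich] -> 11 lines: qsr aeu ruaw grsu hfrtf hyt bvich spnw yidf vamd ylcv
Hunk 2: at line 5 remove [bvich,spnw,yidf] add [zmfcy,jdxuy] -> 10 lines: qsr aeu ruaw grsu hfrtf hyt zmfcy jdxuy vamd ylcv
Hunk 3: at line 3 remove [hfrtf,hyt,zmfcy] add [emep,psnm] -> 9 lines: qsr aeu ruaw grsu emep psnm jdxuy vamd ylcv
Hunk 4: at line 5 remove [psnm] add [wzcek] -> 9 lines: qsr aeu ruaw grsu emep wzcek jdxuy vamd ylcv
Hunk 5: at line 4 remove [wzcek,jdxuy] add [idyi,zpj,jlyg] -> 10 lines: qsr aeu ruaw grsu emep idyi zpj jlyg vamd ylcv
Hunk 6: at line 6 remove [zpj] add [eklo] -> 10 lines: qsr aeu ruaw grsu emep idyi eklo jlyg vamd ylcv
Hunk 7: at line 5 remove [idyi,eklo,jlyg] add [fxwsl,ycukx] -> 9 lines: qsr aeu ruaw grsu emep fxwsl ycukx vamd ylcv
Final line 7: ycukx

Answer: ycukx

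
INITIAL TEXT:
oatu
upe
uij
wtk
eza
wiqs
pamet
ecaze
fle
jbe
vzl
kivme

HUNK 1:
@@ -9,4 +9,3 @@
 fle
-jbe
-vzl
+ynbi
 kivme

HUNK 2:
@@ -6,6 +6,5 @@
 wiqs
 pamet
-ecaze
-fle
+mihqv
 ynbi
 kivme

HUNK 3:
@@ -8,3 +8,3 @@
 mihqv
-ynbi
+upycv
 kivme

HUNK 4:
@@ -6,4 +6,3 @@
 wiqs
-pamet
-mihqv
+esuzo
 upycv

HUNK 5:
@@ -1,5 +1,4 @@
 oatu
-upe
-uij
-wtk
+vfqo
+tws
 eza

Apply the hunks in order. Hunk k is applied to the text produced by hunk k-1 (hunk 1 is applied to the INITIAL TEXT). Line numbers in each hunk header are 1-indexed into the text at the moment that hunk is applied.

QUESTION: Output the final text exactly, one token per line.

Answer: oatu
vfqo
tws
eza
wiqs
esuzo
upycv
kivme

Derivation:
Hunk 1: at line 9 remove [jbe,vzl] add [ynbi] -> 11 lines: oatu upe uij wtk eza wiqs pamet ecaze fle ynbi kivme
Hunk 2: at line 6 remove [ecaze,fle] add [mihqv] -> 10 lines: oatu upe uij wtk eza wiqs pamet mihqv ynbi kivme
Hunk 3: at line 8 remove [ynbi] add [upycv] -> 10 lines: oatu upe uij wtk eza wiqs pamet mihqv upycv kivme
Hunk 4: at line 6 remove [pamet,mihqv] add [esuzo] -> 9 lines: oatu upe uij wtk eza wiqs esuzo upycv kivme
Hunk 5: at line 1 remove [upe,uij,wtk] add [vfqo,tws] -> 8 lines: oatu vfqo tws eza wiqs esuzo upycv kivme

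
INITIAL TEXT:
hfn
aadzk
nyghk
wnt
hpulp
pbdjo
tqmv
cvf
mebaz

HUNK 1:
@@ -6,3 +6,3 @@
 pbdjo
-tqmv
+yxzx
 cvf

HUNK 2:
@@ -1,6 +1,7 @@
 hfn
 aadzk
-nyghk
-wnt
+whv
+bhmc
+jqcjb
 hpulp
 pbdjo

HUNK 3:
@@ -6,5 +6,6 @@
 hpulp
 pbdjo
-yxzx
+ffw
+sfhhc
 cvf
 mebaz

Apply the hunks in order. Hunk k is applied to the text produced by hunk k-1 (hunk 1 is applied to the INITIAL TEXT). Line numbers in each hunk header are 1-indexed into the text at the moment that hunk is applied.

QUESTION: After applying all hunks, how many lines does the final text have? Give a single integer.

Hunk 1: at line 6 remove [tqmv] add [yxzx] -> 9 lines: hfn aadzk nyghk wnt hpulp pbdjo yxzx cvf mebaz
Hunk 2: at line 1 remove [nyghk,wnt] add [whv,bhmc,jqcjb] -> 10 lines: hfn aadzk whv bhmc jqcjb hpulp pbdjo yxzx cvf mebaz
Hunk 3: at line 6 remove [yxzx] add [ffw,sfhhc] -> 11 lines: hfn aadzk whv bhmc jqcjb hpulp pbdjo ffw sfhhc cvf mebaz
Final line count: 11

Answer: 11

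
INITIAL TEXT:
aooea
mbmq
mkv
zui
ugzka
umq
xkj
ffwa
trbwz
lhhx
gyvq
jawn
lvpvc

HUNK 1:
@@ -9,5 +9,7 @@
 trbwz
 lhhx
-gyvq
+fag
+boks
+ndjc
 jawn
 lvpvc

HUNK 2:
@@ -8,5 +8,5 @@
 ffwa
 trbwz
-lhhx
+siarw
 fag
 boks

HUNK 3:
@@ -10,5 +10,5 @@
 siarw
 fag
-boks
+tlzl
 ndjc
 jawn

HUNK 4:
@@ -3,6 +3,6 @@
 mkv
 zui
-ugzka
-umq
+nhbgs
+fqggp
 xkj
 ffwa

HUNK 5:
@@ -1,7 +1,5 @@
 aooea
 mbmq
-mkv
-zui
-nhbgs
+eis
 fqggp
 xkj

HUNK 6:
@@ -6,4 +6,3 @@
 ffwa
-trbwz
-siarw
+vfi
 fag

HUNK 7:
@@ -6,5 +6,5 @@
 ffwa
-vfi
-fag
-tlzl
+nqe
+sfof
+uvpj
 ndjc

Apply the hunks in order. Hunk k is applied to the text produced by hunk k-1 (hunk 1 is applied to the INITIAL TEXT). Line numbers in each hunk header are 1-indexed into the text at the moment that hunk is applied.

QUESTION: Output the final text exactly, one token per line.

Answer: aooea
mbmq
eis
fqggp
xkj
ffwa
nqe
sfof
uvpj
ndjc
jawn
lvpvc

Derivation:
Hunk 1: at line 9 remove [gyvq] add [fag,boks,ndjc] -> 15 lines: aooea mbmq mkv zui ugzka umq xkj ffwa trbwz lhhx fag boks ndjc jawn lvpvc
Hunk 2: at line 8 remove [lhhx] add [siarw] -> 15 lines: aooea mbmq mkv zui ugzka umq xkj ffwa trbwz siarw fag boks ndjc jawn lvpvc
Hunk 3: at line 10 remove [boks] add [tlzl] -> 15 lines: aooea mbmq mkv zui ugzka umq xkj ffwa trbwz siarw fag tlzl ndjc jawn lvpvc
Hunk 4: at line 3 remove [ugzka,umq] add [nhbgs,fqggp] -> 15 lines: aooea mbmq mkv zui nhbgs fqggp xkj ffwa trbwz siarw fag tlzl ndjc jawn lvpvc
Hunk 5: at line 1 remove [mkv,zui,nhbgs] add [eis] -> 13 lines: aooea mbmq eis fqggp xkj ffwa trbwz siarw fag tlzl ndjc jawn lvpvc
Hunk 6: at line 6 remove [trbwz,siarw] add [vfi] -> 12 lines: aooea mbmq eis fqggp xkj ffwa vfi fag tlzl ndjc jawn lvpvc
Hunk 7: at line 6 remove [vfi,fag,tlzl] add [nqe,sfof,uvpj] -> 12 lines: aooea mbmq eis fqggp xkj ffwa nqe sfof uvpj ndjc jawn lvpvc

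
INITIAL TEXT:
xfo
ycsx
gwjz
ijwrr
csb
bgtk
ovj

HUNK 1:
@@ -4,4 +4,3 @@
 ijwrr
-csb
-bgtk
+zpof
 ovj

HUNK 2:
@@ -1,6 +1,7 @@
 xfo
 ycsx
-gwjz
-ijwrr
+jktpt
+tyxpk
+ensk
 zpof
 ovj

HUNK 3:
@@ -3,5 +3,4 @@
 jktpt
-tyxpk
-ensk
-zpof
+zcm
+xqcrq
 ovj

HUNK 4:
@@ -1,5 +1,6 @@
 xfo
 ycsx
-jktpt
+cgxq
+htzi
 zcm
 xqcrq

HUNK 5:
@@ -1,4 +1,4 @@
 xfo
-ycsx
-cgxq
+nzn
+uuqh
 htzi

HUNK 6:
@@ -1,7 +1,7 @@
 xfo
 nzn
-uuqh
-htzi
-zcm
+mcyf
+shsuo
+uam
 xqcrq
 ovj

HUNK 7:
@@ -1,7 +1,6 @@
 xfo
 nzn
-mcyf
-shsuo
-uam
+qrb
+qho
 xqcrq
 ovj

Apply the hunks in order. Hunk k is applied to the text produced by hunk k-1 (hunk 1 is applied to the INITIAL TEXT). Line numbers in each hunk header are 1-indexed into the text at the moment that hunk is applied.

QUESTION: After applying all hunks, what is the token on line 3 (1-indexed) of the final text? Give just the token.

Hunk 1: at line 4 remove [csb,bgtk] add [zpof] -> 6 lines: xfo ycsx gwjz ijwrr zpof ovj
Hunk 2: at line 1 remove [gwjz,ijwrr] add [jktpt,tyxpk,ensk] -> 7 lines: xfo ycsx jktpt tyxpk ensk zpof ovj
Hunk 3: at line 3 remove [tyxpk,ensk,zpof] add [zcm,xqcrq] -> 6 lines: xfo ycsx jktpt zcm xqcrq ovj
Hunk 4: at line 1 remove [jktpt] add [cgxq,htzi] -> 7 lines: xfo ycsx cgxq htzi zcm xqcrq ovj
Hunk 5: at line 1 remove [ycsx,cgxq] add [nzn,uuqh] -> 7 lines: xfo nzn uuqh htzi zcm xqcrq ovj
Hunk 6: at line 1 remove [uuqh,htzi,zcm] add [mcyf,shsuo,uam] -> 7 lines: xfo nzn mcyf shsuo uam xqcrq ovj
Hunk 7: at line 1 remove [mcyf,shsuo,uam] add [qrb,qho] -> 6 lines: xfo nzn qrb qho xqcrq ovj
Final line 3: qrb

Answer: qrb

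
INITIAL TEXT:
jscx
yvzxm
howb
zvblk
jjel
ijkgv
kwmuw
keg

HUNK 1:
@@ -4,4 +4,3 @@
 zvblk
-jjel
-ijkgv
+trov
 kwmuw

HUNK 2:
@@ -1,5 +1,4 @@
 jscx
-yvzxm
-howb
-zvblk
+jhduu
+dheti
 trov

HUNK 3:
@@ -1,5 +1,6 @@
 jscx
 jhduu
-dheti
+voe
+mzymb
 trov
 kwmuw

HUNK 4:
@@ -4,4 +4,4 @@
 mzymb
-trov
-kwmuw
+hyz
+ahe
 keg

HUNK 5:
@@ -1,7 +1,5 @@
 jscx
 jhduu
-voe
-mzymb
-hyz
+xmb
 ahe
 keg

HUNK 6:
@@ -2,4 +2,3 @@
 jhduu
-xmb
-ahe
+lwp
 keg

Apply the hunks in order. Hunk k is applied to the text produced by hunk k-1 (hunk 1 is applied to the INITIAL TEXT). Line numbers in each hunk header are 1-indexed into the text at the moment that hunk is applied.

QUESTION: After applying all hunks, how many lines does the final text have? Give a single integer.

Hunk 1: at line 4 remove [jjel,ijkgv] add [trov] -> 7 lines: jscx yvzxm howb zvblk trov kwmuw keg
Hunk 2: at line 1 remove [yvzxm,howb,zvblk] add [jhduu,dheti] -> 6 lines: jscx jhduu dheti trov kwmuw keg
Hunk 3: at line 1 remove [dheti] add [voe,mzymb] -> 7 lines: jscx jhduu voe mzymb trov kwmuw keg
Hunk 4: at line 4 remove [trov,kwmuw] add [hyz,ahe] -> 7 lines: jscx jhduu voe mzymb hyz ahe keg
Hunk 5: at line 1 remove [voe,mzymb,hyz] add [xmb] -> 5 lines: jscx jhduu xmb ahe keg
Hunk 6: at line 2 remove [xmb,ahe] add [lwp] -> 4 lines: jscx jhduu lwp keg
Final line count: 4

Answer: 4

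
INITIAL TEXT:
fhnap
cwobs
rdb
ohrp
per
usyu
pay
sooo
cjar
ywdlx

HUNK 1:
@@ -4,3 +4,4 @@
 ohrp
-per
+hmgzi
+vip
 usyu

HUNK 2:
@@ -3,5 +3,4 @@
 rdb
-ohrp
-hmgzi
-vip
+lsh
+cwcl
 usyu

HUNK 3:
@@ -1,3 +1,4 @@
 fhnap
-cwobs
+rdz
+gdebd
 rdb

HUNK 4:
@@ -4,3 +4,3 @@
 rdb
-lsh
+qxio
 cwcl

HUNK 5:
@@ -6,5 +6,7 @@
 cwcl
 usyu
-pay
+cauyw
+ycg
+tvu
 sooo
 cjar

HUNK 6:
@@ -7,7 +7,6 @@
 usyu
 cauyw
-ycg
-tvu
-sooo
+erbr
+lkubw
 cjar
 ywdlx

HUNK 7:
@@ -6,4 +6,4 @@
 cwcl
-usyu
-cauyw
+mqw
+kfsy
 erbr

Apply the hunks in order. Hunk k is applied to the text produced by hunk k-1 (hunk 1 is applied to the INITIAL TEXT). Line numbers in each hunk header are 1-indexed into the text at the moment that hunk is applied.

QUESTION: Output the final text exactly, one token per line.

Answer: fhnap
rdz
gdebd
rdb
qxio
cwcl
mqw
kfsy
erbr
lkubw
cjar
ywdlx

Derivation:
Hunk 1: at line 4 remove [per] add [hmgzi,vip] -> 11 lines: fhnap cwobs rdb ohrp hmgzi vip usyu pay sooo cjar ywdlx
Hunk 2: at line 3 remove [ohrp,hmgzi,vip] add [lsh,cwcl] -> 10 lines: fhnap cwobs rdb lsh cwcl usyu pay sooo cjar ywdlx
Hunk 3: at line 1 remove [cwobs] add [rdz,gdebd] -> 11 lines: fhnap rdz gdebd rdb lsh cwcl usyu pay sooo cjar ywdlx
Hunk 4: at line 4 remove [lsh] add [qxio] -> 11 lines: fhnap rdz gdebd rdb qxio cwcl usyu pay sooo cjar ywdlx
Hunk 5: at line 6 remove [pay] add [cauyw,ycg,tvu] -> 13 lines: fhnap rdz gdebd rdb qxio cwcl usyu cauyw ycg tvu sooo cjar ywdlx
Hunk 6: at line 7 remove [ycg,tvu,sooo] add [erbr,lkubw] -> 12 lines: fhnap rdz gdebd rdb qxio cwcl usyu cauyw erbr lkubw cjar ywdlx
Hunk 7: at line 6 remove [usyu,cauyw] add [mqw,kfsy] -> 12 lines: fhnap rdz gdebd rdb qxio cwcl mqw kfsy erbr lkubw cjar ywdlx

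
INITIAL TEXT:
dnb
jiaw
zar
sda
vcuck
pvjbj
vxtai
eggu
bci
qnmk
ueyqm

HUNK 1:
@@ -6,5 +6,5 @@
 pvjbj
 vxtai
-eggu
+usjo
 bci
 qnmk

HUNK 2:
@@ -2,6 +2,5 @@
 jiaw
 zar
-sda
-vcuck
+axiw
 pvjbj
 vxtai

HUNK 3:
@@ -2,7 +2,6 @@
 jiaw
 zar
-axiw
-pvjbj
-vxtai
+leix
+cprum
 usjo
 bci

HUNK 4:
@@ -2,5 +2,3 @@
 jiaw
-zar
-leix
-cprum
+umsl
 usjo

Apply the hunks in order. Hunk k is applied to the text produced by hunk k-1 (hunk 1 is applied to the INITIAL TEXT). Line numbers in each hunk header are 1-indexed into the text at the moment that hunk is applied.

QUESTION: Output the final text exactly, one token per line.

Answer: dnb
jiaw
umsl
usjo
bci
qnmk
ueyqm

Derivation:
Hunk 1: at line 6 remove [eggu] add [usjo] -> 11 lines: dnb jiaw zar sda vcuck pvjbj vxtai usjo bci qnmk ueyqm
Hunk 2: at line 2 remove [sda,vcuck] add [axiw] -> 10 lines: dnb jiaw zar axiw pvjbj vxtai usjo bci qnmk ueyqm
Hunk 3: at line 2 remove [axiw,pvjbj,vxtai] add [leix,cprum] -> 9 lines: dnb jiaw zar leix cprum usjo bci qnmk ueyqm
Hunk 4: at line 2 remove [zar,leix,cprum] add [umsl] -> 7 lines: dnb jiaw umsl usjo bci qnmk ueyqm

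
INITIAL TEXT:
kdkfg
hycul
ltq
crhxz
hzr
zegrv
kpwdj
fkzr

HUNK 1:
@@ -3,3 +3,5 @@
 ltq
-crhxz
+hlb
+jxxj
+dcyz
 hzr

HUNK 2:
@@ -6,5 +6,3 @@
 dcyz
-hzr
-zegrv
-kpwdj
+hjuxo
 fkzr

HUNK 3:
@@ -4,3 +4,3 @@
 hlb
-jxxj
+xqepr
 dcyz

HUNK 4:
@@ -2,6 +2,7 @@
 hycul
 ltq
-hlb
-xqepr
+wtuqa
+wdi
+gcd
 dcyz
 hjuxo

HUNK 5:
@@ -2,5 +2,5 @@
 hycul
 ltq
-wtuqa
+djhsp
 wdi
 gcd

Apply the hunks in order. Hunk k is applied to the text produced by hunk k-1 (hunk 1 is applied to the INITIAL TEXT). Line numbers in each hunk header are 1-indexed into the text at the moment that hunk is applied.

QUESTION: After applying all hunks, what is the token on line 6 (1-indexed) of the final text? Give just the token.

Hunk 1: at line 3 remove [crhxz] add [hlb,jxxj,dcyz] -> 10 lines: kdkfg hycul ltq hlb jxxj dcyz hzr zegrv kpwdj fkzr
Hunk 2: at line 6 remove [hzr,zegrv,kpwdj] add [hjuxo] -> 8 lines: kdkfg hycul ltq hlb jxxj dcyz hjuxo fkzr
Hunk 3: at line 4 remove [jxxj] add [xqepr] -> 8 lines: kdkfg hycul ltq hlb xqepr dcyz hjuxo fkzr
Hunk 4: at line 2 remove [hlb,xqepr] add [wtuqa,wdi,gcd] -> 9 lines: kdkfg hycul ltq wtuqa wdi gcd dcyz hjuxo fkzr
Hunk 5: at line 2 remove [wtuqa] add [djhsp] -> 9 lines: kdkfg hycul ltq djhsp wdi gcd dcyz hjuxo fkzr
Final line 6: gcd

Answer: gcd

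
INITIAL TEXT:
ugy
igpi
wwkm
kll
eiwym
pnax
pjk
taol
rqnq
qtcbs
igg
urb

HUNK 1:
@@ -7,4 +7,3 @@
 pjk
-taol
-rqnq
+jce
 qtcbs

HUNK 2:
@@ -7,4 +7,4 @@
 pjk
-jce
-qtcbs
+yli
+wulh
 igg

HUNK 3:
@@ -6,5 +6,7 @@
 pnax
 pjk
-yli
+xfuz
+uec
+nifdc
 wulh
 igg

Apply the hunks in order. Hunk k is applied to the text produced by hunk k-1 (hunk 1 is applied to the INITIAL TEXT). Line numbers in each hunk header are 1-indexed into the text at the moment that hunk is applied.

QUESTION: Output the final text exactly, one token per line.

Hunk 1: at line 7 remove [taol,rqnq] add [jce] -> 11 lines: ugy igpi wwkm kll eiwym pnax pjk jce qtcbs igg urb
Hunk 2: at line 7 remove [jce,qtcbs] add [yli,wulh] -> 11 lines: ugy igpi wwkm kll eiwym pnax pjk yli wulh igg urb
Hunk 3: at line 6 remove [yli] add [xfuz,uec,nifdc] -> 13 lines: ugy igpi wwkm kll eiwym pnax pjk xfuz uec nifdc wulh igg urb

Answer: ugy
igpi
wwkm
kll
eiwym
pnax
pjk
xfuz
uec
nifdc
wulh
igg
urb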